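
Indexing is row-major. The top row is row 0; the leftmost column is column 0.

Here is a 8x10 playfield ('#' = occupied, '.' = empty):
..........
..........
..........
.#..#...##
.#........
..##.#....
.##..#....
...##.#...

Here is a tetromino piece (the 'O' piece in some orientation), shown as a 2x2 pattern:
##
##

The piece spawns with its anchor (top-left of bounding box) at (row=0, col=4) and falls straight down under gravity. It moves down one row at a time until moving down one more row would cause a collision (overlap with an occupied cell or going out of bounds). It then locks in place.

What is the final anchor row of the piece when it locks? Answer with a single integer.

Spawn at (row=0, col=4). Try each row:
  row 0: fits
  row 1: fits
  row 2: blocked -> lock at row 1

Answer: 1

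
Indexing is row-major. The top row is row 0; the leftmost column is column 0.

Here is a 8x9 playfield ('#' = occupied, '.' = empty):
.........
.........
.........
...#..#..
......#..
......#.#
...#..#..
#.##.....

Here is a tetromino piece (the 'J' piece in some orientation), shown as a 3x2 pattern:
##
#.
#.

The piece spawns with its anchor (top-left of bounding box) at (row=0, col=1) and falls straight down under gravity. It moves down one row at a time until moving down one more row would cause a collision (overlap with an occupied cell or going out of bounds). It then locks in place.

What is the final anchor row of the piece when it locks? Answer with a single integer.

Answer: 5

Derivation:
Spawn at (row=0, col=1). Try each row:
  row 0: fits
  row 1: fits
  row 2: fits
  row 3: fits
  row 4: fits
  row 5: fits
  row 6: blocked -> lock at row 5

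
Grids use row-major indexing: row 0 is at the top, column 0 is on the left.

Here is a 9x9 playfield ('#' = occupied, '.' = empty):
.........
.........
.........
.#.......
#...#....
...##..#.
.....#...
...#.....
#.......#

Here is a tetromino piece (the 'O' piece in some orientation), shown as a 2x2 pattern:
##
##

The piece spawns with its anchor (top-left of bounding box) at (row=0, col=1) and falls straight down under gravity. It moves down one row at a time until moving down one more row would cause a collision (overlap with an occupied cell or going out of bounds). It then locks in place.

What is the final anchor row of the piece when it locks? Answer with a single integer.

Answer: 1

Derivation:
Spawn at (row=0, col=1). Try each row:
  row 0: fits
  row 1: fits
  row 2: blocked -> lock at row 1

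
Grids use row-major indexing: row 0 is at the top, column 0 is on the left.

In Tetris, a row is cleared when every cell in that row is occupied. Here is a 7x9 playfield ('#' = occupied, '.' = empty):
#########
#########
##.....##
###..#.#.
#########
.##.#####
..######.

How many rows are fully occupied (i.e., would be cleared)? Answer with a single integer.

Check each row:
  row 0: 0 empty cells -> FULL (clear)
  row 1: 0 empty cells -> FULL (clear)
  row 2: 5 empty cells -> not full
  row 3: 4 empty cells -> not full
  row 4: 0 empty cells -> FULL (clear)
  row 5: 2 empty cells -> not full
  row 6: 3 empty cells -> not full
Total rows cleared: 3

Answer: 3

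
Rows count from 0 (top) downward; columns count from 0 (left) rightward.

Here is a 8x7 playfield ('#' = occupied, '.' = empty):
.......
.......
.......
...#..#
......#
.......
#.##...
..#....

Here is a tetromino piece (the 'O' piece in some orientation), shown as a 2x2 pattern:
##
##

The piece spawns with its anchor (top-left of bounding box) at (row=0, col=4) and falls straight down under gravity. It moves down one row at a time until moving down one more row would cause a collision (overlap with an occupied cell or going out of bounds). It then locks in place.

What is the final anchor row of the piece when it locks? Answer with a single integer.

Spawn at (row=0, col=4). Try each row:
  row 0: fits
  row 1: fits
  row 2: fits
  row 3: fits
  row 4: fits
  row 5: fits
  row 6: fits
  row 7: blocked -> lock at row 6

Answer: 6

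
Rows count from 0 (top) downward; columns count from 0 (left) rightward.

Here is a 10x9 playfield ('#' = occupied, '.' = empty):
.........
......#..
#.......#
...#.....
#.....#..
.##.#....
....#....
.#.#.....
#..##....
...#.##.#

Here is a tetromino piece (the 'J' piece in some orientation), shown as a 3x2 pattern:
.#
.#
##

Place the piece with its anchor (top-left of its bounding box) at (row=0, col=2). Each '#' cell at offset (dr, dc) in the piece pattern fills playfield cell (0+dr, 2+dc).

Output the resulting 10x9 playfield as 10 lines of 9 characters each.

Fill (0+0,2+1) = (0,3)
Fill (0+1,2+1) = (1,3)
Fill (0+2,2+0) = (2,2)
Fill (0+2,2+1) = (2,3)

Answer: ...#.....
...#..#..
#.##....#
...#.....
#.....#..
.##.#....
....#....
.#.#.....
#..##....
...#.##.#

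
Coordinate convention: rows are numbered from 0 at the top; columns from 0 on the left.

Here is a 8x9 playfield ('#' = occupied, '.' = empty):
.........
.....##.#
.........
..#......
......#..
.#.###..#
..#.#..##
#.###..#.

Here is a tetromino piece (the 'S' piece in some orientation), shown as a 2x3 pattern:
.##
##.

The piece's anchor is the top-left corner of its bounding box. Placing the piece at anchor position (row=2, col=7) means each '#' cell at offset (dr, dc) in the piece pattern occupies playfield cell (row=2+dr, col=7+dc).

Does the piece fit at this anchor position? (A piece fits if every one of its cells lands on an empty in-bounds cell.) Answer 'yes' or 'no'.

Check each piece cell at anchor (2, 7):
  offset (0,1) -> (2,8): empty -> OK
  offset (0,2) -> (2,9): out of bounds -> FAIL
  offset (1,0) -> (3,7): empty -> OK
  offset (1,1) -> (3,8): empty -> OK
All cells valid: no

Answer: no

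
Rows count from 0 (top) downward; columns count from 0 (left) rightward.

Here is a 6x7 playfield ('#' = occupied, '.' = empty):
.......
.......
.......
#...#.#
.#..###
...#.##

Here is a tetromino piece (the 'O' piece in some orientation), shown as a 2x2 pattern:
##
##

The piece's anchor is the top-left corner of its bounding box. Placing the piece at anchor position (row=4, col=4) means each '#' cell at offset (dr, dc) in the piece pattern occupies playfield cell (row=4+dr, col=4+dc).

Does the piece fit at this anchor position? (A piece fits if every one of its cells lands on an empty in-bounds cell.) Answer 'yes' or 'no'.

Check each piece cell at anchor (4, 4):
  offset (0,0) -> (4,4): occupied ('#') -> FAIL
  offset (0,1) -> (4,5): occupied ('#') -> FAIL
  offset (1,0) -> (5,4): empty -> OK
  offset (1,1) -> (5,5): occupied ('#') -> FAIL
All cells valid: no

Answer: no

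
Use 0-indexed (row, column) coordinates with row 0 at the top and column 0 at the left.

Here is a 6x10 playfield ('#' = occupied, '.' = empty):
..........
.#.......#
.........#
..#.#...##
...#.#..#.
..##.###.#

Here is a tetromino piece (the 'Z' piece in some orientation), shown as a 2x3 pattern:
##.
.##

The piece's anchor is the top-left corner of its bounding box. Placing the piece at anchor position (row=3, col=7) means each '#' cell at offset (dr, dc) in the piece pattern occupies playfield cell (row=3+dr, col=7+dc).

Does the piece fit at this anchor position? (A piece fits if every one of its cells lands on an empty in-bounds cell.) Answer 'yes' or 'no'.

Check each piece cell at anchor (3, 7):
  offset (0,0) -> (3,7): empty -> OK
  offset (0,1) -> (3,8): occupied ('#') -> FAIL
  offset (1,1) -> (4,8): occupied ('#') -> FAIL
  offset (1,2) -> (4,9): empty -> OK
All cells valid: no

Answer: no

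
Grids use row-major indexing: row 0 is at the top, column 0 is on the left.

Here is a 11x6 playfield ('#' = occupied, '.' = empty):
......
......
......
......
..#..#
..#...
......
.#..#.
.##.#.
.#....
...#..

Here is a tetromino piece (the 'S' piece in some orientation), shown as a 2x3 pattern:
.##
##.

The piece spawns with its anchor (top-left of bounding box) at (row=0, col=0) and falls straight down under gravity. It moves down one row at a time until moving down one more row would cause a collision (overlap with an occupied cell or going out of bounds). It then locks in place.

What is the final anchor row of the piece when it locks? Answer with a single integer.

Spawn at (row=0, col=0). Try each row:
  row 0: fits
  row 1: fits
  row 2: fits
  row 3: fits
  row 4: blocked -> lock at row 3

Answer: 3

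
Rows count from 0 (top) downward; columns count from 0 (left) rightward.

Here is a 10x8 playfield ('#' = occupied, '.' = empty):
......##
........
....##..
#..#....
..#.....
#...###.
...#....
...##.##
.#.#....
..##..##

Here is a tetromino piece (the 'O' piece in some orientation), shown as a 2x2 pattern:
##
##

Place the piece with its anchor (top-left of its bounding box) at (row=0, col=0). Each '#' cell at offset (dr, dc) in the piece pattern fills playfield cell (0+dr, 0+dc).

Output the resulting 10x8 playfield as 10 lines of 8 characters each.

Answer: ##....##
##......
....##..
#..#....
..#.....
#...###.
...#....
...##.##
.#.#....
..##..##

Derivation:
Fill (0+0,0+0) = (0,0)
Fill (0+0,0+1) = (0,1)
Fill (0+1,0+0) = (1,0)
Fill (0+1,0+1) = (1,1)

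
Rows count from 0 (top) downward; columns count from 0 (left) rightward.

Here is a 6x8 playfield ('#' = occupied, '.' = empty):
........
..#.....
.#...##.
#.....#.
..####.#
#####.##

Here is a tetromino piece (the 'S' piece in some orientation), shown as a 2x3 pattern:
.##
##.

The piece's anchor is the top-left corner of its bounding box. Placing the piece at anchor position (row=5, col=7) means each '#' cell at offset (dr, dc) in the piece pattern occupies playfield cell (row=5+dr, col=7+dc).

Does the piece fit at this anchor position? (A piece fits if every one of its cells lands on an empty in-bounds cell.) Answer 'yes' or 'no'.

Answer: no

Derivation:
Check each piece cell at anchor (5, 7):
  offset (0,1) -> (5,8): out of bounds -> FAIL
  offset (0,2) -> (5,9): out of bounds -> FAIL
  offset (1,0) -> (6,7): out of bounds -> FAIL
  offset (1,1) -> (6,8): out of bounds -> FAIL
All cells valid: no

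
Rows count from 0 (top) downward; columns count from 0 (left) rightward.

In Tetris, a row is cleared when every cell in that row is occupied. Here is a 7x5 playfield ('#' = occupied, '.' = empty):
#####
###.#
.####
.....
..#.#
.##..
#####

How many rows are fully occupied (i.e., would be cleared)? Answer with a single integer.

Check each row:
  row 0: 0 empty cells -> FULL (clear)
  row 1: 1 empty cell -> not full
  row 2: 1 empty cell -> not full
  row 3: 5 empty cells -> not full
  row 4: 3 empty cells -> not full
  row 5: 3 empty cells -> not full
  row 6: 0 empty cells -> FULL (clear)
Total rows cleared: 2

Answer: 2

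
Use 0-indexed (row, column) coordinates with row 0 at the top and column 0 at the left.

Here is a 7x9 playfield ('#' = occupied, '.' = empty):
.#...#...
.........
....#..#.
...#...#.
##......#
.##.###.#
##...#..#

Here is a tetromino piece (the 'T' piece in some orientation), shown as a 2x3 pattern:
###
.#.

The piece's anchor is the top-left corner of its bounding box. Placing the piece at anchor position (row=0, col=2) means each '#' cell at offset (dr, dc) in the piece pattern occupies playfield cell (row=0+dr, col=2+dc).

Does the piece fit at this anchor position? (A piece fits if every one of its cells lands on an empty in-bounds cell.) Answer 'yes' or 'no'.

Check each piece cell at anchor (0, 2):
  offset (0,0) -> (0,2): empty -> OK
  offset (0,1) -> (0,3): empty -> OK
  offset (0,2) -> (0,4): empty -> OK
  offset (1,1) -> (1,3): empty -> OK
All cells valid: yes

Answer: yes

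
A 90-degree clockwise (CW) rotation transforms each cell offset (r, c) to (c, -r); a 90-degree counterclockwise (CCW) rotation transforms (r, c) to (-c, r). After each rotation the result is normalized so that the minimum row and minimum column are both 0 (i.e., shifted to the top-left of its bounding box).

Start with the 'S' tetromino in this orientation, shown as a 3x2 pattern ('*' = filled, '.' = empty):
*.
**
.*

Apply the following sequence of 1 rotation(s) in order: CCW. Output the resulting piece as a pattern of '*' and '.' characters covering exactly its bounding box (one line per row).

Answer: .**
**.

Derivation:
Start:
*.
**
.*
After rotation 1 (CCW):
.**
**.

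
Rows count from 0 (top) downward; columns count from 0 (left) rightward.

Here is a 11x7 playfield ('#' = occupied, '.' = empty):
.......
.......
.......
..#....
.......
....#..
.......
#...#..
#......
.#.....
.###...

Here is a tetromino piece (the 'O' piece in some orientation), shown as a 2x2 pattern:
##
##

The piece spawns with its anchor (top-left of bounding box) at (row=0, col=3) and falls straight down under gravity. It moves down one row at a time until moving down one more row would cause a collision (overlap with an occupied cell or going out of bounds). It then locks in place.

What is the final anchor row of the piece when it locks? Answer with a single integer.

Answer: 3

Derivation:
Spawn at (row=0, col=3). Try each row:
  row 0: fits
  row 1: fits
  row 2: fits
  row 3: fits
  row 4: blocked -> lock at row 3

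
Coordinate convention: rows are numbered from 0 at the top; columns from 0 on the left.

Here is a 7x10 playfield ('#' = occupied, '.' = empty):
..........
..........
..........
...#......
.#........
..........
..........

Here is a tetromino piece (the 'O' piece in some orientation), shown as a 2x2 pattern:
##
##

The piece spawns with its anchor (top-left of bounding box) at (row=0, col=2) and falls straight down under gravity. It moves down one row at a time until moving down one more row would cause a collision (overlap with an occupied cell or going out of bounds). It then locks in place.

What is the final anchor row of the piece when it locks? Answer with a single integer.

Spawn at (row=0, col=2). Try each row:
  row 0: fits
  row 1: fits
  row 2: blocked -> lock at row 1

Answer: 1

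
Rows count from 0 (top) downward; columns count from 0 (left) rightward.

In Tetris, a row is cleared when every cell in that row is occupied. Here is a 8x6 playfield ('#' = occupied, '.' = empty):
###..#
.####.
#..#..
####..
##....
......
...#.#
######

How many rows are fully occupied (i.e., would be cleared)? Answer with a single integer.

Answer: 1

Derivation:
Check each row:
  row 0: 2 empty cells -> not full
  row 1: 2 empty cells -> not full
  row 2: 4 empty cells -> not full
  row 3: 2 empty cells -> not full
  row 4: 4 empty cells -> not full
  row 5: 6 empty cells -> not full
  row 6: 4 empty cells -> not full
  row 7: 0 empty cells -> FULL (clear)
Total rows cleared: 1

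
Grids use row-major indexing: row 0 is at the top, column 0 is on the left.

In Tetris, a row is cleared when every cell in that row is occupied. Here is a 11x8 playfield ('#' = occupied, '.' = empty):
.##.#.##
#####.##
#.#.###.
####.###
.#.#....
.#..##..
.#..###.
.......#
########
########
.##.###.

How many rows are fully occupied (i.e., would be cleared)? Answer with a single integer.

Check each row:
  row 0: 3 empty cells -> not full
  row 1: 1 empty cell -> not full
  row 2: 3 empty cells -> not full
  row 3: 1 empty cell -> not full
  row 4: 6 empty cells -> not full
  row 5: 5 empty cells -> not full
  row 6: 4 empty cells -> not full
  row 7: 7 empty cells -> not full
  row 8: 0 empty cells -> FULL (clear)
  row 9: 0 empty cells -> FULL (clear)
  row 10: 3 empty cells -> not full
Total rows cleared: 2

Answer: 2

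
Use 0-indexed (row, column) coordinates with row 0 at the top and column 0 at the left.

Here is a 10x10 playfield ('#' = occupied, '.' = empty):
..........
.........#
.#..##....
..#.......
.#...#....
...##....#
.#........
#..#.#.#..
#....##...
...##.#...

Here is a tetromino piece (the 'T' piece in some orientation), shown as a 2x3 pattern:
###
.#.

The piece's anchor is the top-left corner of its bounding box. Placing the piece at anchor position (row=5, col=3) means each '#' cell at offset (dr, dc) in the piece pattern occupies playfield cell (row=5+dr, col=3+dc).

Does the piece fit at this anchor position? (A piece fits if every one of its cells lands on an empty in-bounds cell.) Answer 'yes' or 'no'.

Answer: no

Derivation:
Check each piece cell at anchor (5, 3):
  offset (0,0) -> (5,3): occupied ('#') -> FAIL
  offset (0,1) -> (5,4): occupied ('#') -> FAIL
  offset (0,2) -> (5,5): empty -> OK
  offset (1,1) -> (6,4): empty -> OK
All cells valid: no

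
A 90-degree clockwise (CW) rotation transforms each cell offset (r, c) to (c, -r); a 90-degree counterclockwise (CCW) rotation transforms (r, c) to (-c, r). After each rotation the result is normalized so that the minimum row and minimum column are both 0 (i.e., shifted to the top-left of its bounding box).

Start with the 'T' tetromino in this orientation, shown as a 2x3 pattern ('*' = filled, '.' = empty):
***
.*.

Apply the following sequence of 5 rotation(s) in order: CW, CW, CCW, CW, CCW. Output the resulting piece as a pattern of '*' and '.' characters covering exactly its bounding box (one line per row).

Answer: .*
**
.*

Derivation:
Start:
***
.*.
After rotation 1 (CW):
.*
**
.*
After rotation 2 (CW):
.*.
***
After rotation 3 (CCW):
.*
**
.*
After rotation 4 (CW):
.*.
***
After rotation 5 (CCW):
.*
**
.*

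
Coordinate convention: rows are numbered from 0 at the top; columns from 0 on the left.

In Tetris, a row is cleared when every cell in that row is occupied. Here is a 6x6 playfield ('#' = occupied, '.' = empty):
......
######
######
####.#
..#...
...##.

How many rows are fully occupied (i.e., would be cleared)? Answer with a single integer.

Check each row:
  row 0: 6 empty cells -> not full
  row 1: 0 empty cells -> FULL (clear)
  row 2: 0 empty cells -> FULL (clear)
  row 3: 1 empty cell -> not full
  row 4: 5 empty cells -> not full
  row 5: 4 empty cells -> not full
Total rows cleared: 2

Answer: 2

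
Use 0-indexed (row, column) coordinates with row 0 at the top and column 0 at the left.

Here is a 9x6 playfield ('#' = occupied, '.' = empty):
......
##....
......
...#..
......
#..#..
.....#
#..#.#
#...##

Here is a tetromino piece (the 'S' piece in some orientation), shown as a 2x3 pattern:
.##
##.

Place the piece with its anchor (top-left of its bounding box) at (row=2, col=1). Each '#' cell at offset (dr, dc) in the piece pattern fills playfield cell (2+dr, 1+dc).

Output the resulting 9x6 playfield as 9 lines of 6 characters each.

Fill (2+0,1+1) = (2,2)
Fill (2+0,1+2) = (2,3)
Fill (2+1,1+0) = (3,1)
Fill (2+1,1+1) = (3,2)

Answer: ......
##....
..##..
.###..
......
#..#..
.....#
#..#.#
#...##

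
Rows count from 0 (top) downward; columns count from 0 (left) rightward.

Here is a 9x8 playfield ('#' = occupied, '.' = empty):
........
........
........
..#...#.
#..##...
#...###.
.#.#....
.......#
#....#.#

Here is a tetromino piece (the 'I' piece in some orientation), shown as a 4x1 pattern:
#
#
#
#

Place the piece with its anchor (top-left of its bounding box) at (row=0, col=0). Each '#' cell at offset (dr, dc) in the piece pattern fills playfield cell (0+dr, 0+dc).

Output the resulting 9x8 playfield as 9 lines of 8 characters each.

Answer: #.......
#.......
#.......
#.#...#.
#..##...
#...###.
.#.#....
.......#
#....#.#

Derivation:
Fill (0+0,0+0) = (0,0)
Fill (0+1,0+0) = (1,0)
Fill (0+2,0+0) = (2,0)
Fill (0+3,0+0) = (3,0)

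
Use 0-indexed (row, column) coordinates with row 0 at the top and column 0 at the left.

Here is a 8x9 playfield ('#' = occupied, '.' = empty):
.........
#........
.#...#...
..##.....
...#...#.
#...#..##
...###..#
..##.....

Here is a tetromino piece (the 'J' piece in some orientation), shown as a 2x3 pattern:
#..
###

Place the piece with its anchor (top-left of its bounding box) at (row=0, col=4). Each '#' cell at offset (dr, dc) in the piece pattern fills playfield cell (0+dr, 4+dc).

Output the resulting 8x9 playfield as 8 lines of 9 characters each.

Fill (0+0,4+0) = (0,4)
Fill (0+1,4+0) = (1,4)
Fill (0+1,4+1) = (1,5)
Fill (0+1,4+2) = (1,6)

Answer: ....#....
#...###..
.#...#...
..##.....
...#...#.
#...#..##
...###..#
..##.....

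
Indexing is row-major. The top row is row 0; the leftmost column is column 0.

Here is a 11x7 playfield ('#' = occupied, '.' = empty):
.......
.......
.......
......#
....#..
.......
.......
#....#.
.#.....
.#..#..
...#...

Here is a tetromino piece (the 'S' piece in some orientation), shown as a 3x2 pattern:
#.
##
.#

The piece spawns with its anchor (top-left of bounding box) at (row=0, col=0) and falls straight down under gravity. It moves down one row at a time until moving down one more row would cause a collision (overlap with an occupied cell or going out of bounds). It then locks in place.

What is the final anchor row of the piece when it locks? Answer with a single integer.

Answer: 5

Derivation:
Spawn at (row=0, col=0). Try each row:
  row 0: fits
  row 1: fits
  row 2: fits
  row 3: fits
  row 4: fits
  row 5: fits
  row 6: blocked -> lock at row 5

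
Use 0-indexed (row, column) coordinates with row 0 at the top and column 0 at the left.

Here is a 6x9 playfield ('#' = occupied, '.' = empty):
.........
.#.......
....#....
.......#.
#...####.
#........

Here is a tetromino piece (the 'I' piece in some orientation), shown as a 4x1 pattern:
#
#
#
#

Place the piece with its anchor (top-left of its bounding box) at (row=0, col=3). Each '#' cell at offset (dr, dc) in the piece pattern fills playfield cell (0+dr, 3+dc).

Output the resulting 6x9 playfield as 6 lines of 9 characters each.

Answer: ...#.....
.#.#.....
...##....
...#...#.
#...####.
#........

Derivation:
Fill (0+0,3+0) = (0,3)
Fill (0+1,3+0) = (1,3)
Fill (0+2,3+0) = (2,3)
Fill (0+3,3+0) = (3,3)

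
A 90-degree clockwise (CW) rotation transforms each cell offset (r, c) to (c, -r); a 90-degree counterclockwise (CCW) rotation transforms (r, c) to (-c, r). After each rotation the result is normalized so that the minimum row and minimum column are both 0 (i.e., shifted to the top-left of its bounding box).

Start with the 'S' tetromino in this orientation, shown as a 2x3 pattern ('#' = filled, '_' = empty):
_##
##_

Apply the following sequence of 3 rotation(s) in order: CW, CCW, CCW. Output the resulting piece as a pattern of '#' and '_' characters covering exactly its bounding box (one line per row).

Start:
_##
##_
After rotation 1 (CW):
#_
##
_#
After rotation 2 (CCW):
_##
##_
After rotation 3 (CCW):
#_
##
_#

Answer: #_
##
_#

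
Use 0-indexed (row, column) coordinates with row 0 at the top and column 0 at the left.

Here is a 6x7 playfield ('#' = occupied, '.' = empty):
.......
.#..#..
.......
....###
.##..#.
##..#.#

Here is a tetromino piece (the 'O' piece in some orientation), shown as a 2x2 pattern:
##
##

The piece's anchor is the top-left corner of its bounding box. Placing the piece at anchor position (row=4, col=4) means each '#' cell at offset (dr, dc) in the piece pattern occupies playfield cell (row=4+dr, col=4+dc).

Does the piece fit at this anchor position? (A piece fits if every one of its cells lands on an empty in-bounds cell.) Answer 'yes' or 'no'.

Check each piece cell at anchor (4, 4):
  offset (0,0) -> (4,4): empty -> OK
  offset (0,1) -> (4,5): occupied ('#') -> FAIL
  offset (1,0) -> (5,4): occupied ('#') -> FAIL
  offset (1,1) -> (5,5): empty -> OK
All cells valid: no

Answer: no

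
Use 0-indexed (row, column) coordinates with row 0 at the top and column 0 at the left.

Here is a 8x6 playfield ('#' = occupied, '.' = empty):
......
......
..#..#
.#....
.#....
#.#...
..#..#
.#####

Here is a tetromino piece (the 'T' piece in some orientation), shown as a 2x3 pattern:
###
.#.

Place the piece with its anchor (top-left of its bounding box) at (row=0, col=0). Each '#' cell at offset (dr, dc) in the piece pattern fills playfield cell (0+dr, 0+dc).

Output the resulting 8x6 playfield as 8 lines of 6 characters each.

Fill (0+0,0+0) = (0,0)
Fill (0+0,0+1) = (0,1)
Fill (0+0,0+2) = (0,2)
Fill (0+1,0+1) = (1,1)

Answer: ###...
.#....
..#..#
.#....
.#....
#.#...
..#..#
.#####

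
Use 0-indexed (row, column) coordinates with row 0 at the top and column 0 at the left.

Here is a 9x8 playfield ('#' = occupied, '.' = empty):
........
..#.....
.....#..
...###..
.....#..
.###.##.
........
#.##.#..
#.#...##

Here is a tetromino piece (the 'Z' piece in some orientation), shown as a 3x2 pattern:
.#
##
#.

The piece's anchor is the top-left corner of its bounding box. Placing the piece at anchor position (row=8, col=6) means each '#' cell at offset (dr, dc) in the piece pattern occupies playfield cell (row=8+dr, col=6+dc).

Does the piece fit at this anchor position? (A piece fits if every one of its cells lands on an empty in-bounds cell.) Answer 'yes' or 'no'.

Check each piece cell at anchor (8, 6):
  offset (0,1) -> (8,7): occupied ('#') -> FAIL
  offset (1,0) -> (9,6): out of bounds -> FAIL
  offset (1,1) -> (9,7): out of bounds -> FAIL
  offset (2,0) -> (10,6): out of bounds -> FAIL
All cells valid: no

Answer: no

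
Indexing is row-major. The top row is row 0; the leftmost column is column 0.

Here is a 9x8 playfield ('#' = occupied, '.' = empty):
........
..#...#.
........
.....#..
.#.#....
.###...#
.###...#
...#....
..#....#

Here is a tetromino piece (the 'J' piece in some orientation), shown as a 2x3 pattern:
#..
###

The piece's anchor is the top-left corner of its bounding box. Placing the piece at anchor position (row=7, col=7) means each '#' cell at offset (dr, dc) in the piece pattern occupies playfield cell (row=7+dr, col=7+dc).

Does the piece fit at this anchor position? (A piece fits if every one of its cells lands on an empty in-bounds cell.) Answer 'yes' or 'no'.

Answer: no

Derivation:
Check each piece cell at anchor (7, 7):
  offset (0,0) -> (7,7): empty -> OK
  offset (1,0) -> (8,7): occupied ('#') -> FAIL
  offset (1,1) -> (8,8): out of bounds -> FAIL
  offset (1,2) -> (8,9): out of bounds -> FAIL
All cells valid: no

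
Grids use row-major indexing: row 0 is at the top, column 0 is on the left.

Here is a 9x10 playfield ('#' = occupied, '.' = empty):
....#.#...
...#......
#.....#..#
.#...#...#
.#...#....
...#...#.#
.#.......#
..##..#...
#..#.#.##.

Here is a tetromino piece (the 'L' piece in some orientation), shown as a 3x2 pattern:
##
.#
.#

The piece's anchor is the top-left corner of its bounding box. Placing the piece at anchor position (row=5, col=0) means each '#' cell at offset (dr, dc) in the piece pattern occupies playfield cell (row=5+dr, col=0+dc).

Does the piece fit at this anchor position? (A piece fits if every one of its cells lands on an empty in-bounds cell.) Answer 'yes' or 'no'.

Answer: no

Derivation:
Check each piece cell at anchor (5, 0):
  offset (0,0) -> (5,0): empty -> OK
  offset (0,1) -> (5,1): empty -> OK
  offset (1,1) -> (6,1): occupied ('#') -> FAIL
  offset (2,1) -> (7,1): empty -> OK
All cells valid: no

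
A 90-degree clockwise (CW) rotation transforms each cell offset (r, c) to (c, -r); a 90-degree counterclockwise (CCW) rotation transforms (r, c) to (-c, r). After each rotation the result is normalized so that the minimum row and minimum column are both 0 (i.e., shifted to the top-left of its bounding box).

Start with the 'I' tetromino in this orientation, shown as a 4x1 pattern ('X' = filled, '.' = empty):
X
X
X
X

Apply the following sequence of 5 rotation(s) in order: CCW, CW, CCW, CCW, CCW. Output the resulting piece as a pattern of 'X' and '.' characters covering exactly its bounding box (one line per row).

Start:
X
X
X
X
After rotation 1 (CCW):
XXXX
After rotation 2 (CW):
X
X
X
X
After rotation 3 (CCW):
XXXX
After rotation 4 (CCW):
X
X
X
X
After rotation 5 (CCW):
XXXX

Answer: XXXX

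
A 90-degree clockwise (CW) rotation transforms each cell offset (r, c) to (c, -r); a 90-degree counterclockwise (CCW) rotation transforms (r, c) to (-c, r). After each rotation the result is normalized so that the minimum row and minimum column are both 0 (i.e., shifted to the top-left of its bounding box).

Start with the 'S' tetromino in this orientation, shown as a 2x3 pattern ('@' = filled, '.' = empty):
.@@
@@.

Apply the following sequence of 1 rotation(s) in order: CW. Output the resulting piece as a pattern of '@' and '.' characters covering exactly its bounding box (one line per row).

Answer: @.
@@
.@

Derivation:
Start:
.@@
@@.
After rotation 1 (CW):
@.
@@
.@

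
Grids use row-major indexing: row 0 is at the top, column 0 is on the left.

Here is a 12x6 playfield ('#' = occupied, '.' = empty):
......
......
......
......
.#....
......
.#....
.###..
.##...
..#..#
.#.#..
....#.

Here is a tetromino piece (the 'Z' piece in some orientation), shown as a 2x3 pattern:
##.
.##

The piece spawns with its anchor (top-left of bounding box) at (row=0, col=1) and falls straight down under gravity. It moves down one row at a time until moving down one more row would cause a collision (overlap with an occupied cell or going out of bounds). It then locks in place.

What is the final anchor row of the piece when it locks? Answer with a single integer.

Answer: 3

Derivation:
Spawn at (row=0, col=1). Try each row:
  row 0: fits
  row 1: fits
  row 2: fits
  row 3: fits
  row 4: blocked -> lock at row 3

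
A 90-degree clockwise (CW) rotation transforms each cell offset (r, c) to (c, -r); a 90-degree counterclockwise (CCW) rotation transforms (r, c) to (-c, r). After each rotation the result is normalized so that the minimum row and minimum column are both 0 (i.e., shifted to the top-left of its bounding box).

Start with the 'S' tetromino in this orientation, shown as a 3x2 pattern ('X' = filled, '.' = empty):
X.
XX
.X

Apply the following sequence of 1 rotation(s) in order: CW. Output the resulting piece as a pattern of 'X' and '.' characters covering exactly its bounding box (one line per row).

Answer: .XX
XX.

Derivation:
Start:
X.
XX
.X
After rotation 1 (CW):
.XX
XX.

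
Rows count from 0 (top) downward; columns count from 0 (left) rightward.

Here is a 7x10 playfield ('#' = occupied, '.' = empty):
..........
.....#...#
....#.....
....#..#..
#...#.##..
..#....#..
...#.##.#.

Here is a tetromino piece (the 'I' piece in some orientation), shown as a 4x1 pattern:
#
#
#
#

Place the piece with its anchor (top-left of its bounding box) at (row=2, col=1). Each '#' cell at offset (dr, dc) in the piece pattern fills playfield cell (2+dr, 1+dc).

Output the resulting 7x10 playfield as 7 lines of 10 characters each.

Fill (2+0,1+0) = (2,1)
Fill (2+1,1+0) = (3,1)
Fill (2+2,1+0) = (4,1)
Fill (2+3,1+0) = (5,1)

Answer: ..........
.....#...#
.#..#.....
.#..#..#..
##..#.##..
.##....#..
...#.##.#.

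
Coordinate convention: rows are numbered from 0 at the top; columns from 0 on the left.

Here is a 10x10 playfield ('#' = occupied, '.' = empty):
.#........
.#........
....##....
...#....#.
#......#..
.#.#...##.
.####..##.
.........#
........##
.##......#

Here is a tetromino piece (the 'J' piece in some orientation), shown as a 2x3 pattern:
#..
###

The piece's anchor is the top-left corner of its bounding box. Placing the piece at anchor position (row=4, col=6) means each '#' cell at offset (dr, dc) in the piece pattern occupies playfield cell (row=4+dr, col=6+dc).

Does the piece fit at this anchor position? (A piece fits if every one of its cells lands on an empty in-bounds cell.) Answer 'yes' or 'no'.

Answer: no

Derivation:
Check each piece cell at anchor (4, 6):
  offset (0,0) -> (4,6): empty -> OK
  offset (1,0) -> (5,6): empty -> OK
  offset (1,1) -> (5,7): occupied ('#') -> FAIL
  offset (1,2) -> (5,8): occupied ('#') -> FAIL
All cells valid: no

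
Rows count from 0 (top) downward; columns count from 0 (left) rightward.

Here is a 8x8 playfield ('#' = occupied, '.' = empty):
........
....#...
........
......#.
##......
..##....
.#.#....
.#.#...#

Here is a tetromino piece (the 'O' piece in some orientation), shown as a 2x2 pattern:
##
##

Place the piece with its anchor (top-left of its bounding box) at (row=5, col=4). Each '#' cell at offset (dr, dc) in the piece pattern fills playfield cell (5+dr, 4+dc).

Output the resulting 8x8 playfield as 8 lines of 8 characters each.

Fill (5+0,4+0) = (5,4)
Fill (5+0,4+1) = (5,5)
Fill (5+1,4+0) = (6,4)
Fill (5+1,4+1) = (6,5)

Answer: ........
....#...
........
......#.
##......
..####..
.#.###..
.#.#...#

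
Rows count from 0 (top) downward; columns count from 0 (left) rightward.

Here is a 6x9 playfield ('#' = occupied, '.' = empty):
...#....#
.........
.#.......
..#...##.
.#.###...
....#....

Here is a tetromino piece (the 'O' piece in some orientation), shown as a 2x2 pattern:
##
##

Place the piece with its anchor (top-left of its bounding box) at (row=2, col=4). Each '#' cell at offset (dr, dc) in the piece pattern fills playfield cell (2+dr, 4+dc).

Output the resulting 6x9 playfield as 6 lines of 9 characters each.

Fill (2+0,4+0) = (2,4)
Fill (2+0,4+1) = (2,5)
Fill (2+1,4+0) = (3,4)
Fill (2+1,4+1) = (3,5)

Answer: ...#....#
.........
.#..##...
..#.####.
.#.###...
....#....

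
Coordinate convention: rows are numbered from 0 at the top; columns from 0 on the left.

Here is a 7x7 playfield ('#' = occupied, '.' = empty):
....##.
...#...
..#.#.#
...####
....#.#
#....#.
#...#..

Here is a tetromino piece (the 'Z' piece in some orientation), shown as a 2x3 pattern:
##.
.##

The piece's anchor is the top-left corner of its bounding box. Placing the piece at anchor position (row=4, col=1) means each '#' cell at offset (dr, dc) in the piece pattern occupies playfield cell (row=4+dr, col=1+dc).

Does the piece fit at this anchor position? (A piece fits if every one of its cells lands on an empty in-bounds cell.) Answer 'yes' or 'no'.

Answer: yes

Derivation:
Check each piece cell at anchor (4, 1):
  offset (0,0) -> (4,1): empty -> OK
  offset (0,1) -> (4,2): empty -> OK
  offset (1,1) -> (5,2): empty -> OK
  offset (1,2) -> (5,3): empty -> OK
All cells valid: yes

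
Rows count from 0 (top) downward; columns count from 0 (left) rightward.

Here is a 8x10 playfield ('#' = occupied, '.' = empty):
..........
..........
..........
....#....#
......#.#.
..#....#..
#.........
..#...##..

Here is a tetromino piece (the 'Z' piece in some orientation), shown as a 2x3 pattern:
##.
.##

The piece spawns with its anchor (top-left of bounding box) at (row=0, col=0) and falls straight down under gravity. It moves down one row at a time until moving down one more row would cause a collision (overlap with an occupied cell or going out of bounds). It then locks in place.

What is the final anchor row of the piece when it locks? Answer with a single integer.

Answer: 3

Derivation:
Spawn at (row=0, col=0). Try each row:
  row 0: fits
  row 1: fits
  row 2: fits
  row 3: fits
  row 4: blocked -> lock at row 3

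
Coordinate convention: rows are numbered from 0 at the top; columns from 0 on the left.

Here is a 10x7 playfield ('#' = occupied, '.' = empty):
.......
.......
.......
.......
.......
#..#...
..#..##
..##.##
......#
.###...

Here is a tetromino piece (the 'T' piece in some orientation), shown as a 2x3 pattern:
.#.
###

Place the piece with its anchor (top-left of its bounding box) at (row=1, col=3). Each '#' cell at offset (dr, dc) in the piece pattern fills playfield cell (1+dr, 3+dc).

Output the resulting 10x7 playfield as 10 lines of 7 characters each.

Answer: .......
....#..
...###.
.......
.......
#..#...
..#..##
..##.##
......#
.###...

Derivation:
Fill (1+0,3+1) = (1,4)
Fill (1+1,3+0) = (2,3)
Fill (1+1,3+1) = (2,4)
Fill (1+1,3+2) = (2,5)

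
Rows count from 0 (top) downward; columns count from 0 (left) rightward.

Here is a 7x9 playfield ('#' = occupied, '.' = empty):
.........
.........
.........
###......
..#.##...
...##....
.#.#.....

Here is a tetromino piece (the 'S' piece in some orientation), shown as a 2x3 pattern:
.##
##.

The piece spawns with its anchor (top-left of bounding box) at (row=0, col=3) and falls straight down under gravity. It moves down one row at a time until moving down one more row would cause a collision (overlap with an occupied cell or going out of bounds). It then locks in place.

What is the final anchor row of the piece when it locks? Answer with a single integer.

Answer: 2

Derivation:
Spawn at (row=0, col=3). Try each row:
  row 0: fits
  row 1: fits
  row 2: fits
  row 3: blocked -> lock at row 2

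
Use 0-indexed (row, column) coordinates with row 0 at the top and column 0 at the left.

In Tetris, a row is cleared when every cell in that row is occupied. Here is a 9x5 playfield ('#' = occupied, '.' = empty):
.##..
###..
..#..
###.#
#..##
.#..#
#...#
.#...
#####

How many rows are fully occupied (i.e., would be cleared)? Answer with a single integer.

Answer: 1

Derivation:
Check each row:
  row 0: 3 empty cells -> not full
  row 1: 2 empty cells -> not full
  row 2: 4 empty cells -> not full
  row 3: 1 empty cell -> not full
  row 4: 2 empty cells -> not full
  row 5: 3 empty cells -> not full
  row 6: 3 empty cells -> not full
  row 7: 4 empty cells -> not full
  row 8: 0 empty cells -> FULL (clear)
Total rows cleared: 1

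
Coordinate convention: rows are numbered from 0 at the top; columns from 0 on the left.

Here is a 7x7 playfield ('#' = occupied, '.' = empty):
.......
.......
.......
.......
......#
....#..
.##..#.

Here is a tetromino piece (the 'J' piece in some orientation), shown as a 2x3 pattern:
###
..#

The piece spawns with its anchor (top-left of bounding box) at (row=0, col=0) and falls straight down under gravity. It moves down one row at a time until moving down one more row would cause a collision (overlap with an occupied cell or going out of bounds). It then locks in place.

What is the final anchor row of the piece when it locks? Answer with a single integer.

Answer: 4

Derivation:
Spawn at (row=0, col=0). Try each row:
  row 0: fits
  row 1: fits
  row 2: fits
  row 3: fits
  row 4: fits
  row 5: blocked -> lock at row 4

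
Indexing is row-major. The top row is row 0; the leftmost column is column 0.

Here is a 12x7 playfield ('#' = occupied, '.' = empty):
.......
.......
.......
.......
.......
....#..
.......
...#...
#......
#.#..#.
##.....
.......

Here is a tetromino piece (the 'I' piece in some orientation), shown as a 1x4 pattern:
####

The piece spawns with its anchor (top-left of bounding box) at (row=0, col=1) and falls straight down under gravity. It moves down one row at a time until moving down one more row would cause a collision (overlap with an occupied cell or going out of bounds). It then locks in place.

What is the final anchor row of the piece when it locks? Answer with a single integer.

Answer: 4

Derivation:
Spawn at (row=0, col=1). Try each row:
  row 0: fits
  row 1: fits
  row 2: fits
  row 3: fits
  row 4: fits
  row 5: blocked -> lock at row 4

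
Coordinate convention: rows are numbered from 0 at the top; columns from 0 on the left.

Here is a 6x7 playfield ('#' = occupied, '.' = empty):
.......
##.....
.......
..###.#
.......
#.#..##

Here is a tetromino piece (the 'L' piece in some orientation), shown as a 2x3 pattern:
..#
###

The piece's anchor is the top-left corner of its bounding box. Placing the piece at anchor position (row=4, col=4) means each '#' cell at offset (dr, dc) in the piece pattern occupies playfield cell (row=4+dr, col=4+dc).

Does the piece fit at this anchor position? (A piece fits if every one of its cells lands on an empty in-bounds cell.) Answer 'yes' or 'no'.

Answer: no

Derivation:
Check each piece cell at anchor (4, 4):
  offset (0,2) -> (4,6): empty -> OK
  offset (1,0) -> (5,4): empty -> OK
  offset (1,1) -> (5,5): occupied ('#') -> FAIL
  offset (1,2) -> (5,6): occupied ('#') -> FAIL
All cells valid: no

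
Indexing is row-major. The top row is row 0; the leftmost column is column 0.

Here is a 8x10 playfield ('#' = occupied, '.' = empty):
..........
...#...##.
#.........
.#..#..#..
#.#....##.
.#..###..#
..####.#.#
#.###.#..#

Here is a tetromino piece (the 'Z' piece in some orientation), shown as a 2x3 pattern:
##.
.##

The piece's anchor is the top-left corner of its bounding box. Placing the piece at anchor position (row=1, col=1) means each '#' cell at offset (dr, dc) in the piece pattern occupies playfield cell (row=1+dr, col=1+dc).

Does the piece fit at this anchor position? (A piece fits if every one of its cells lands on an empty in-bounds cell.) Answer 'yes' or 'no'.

Answer: yes

Derivation:
Check each piece cell at anchor (1, 1):
  offset (0,0) -> (1,1): empty -> OK
  offset (0,1) -> (1,2): empty -> OK
  offset (1,1) -> (2,2): empty -> OK
  offset (1,2) -> (2,3): empty -> OK
All cells valid: yes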